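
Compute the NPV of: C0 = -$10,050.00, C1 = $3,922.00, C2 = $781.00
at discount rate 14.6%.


Formula: NPV = C0 + C1/(1+r) + C2/(1+r)^2
Discount C1: $3,922.00 / (1 + 0.146) = $3,422.34
Discount C2: $781.00 / (1 + 0.146)^2 = $594.68
NPV = -$10,050.00 + $3,422.34 + $594.68 = -$6,032.98

-$6,032.98


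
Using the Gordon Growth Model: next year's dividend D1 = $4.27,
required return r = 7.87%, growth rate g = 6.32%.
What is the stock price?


Formula: P = D1 / (r - g)
Spread: r - g = 0.0787 - 0.0632 = 0.0155
Substituting: P = $4.27 / 0.0155
P = $275.48

$275.48


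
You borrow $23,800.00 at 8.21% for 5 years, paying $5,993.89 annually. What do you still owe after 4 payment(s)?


Formula: Balance = PV*(1+r)^k - PMT*((1+r)^k - 1)/r
Growth: (1 + 0.0821)^4 = 1.371101
Accumulated factor: ((1+r)^k - 1)/r = 4.520115
Balance = $23,800.00 * 1.371101 - $5,993.89 * 4.520115
Balance = $5,539.14

$5,539.14


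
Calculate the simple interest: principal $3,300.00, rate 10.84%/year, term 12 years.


Formula: I = P * r * t
Substituting: I = $3,300.00 * 0.1084 * 12
Step: I = $3,300.00 * 1.3008
I = $4,292.64

$4,292.64


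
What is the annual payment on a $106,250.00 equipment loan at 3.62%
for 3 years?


Formula: PMT = PV * r / (1 - (1+r)^(-n))
Denominator: 1 - (1 + 0.0362)^(-3) = 0.101187
Numerator: $106,250.00 * 0.0362 = 3846.25
PMT = 3846.25 / 0.101187 = $38,011.22

$38,011.22


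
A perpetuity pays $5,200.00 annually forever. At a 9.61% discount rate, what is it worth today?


Formula: PV = C / r
Substituting: PV = $5,200.00 / 0.0961
PV = $54,110.30

$54,110.30


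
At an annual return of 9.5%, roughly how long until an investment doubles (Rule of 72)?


Formula: Years ≈ 72 / r
Substituting: Years ≈ 72 / 9.5
Years ≈ 7.6

7.6 years


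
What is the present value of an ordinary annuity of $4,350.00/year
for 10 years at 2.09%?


Formula: PV = PMT * (1 - (1+r)^(-n)) / r
Discount factor: (1 + 0.0209)^(-10) = 0.813145
Bracket: 1 - 0.813145 = 0.186855
PV = $4,350.00 * 0.186855 / 0.0209 = $38,890.89

$38,890.89


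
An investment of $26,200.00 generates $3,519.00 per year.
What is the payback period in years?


Formula: Payback = investment / annual cash flow
Substituting: Payback = $26,200.00 / $3,519.00
Payback = 7.4453 years

7.4453 years


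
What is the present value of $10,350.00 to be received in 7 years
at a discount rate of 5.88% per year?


Formula: PV = FV / (1 + r)^n
Substituting: PV = $10,350.00 / (1 + 0.0588)^7
Discount factor: (1.0588)^7 = 1.491755
PV = $10,350.00 / 1.491755 = $6,938.14

$6,938.14


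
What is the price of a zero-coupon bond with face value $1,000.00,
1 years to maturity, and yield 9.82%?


Formula: Price = FV / (1 + r)^n
Substituting: Price = $1,000.00 / (1 + 0.0982)^1
Discount factor: (1.0982)^1 = 1.0982
Price = $1,000.00 / 1.0982 = $910.58

$910.58


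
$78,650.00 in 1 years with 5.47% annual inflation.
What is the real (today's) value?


Formula: Real value = nominal / (1 + inflation)^years
Price level: (1 + 0.0547)^1 = 1.0547
Real value = $78,650.00 / 1.0547 = $74,570.97

$74,570.97


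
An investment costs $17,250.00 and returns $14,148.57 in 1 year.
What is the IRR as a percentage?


Formula: IRR = C1/C0 - 1
Substituting: IRR = $14,148.57 / $17,250.00 - 1
Ratio: 0.820207 - 1 = -0.179793
IRR = -17.9793%

-17.9793%


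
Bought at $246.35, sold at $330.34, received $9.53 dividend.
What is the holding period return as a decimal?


Formula: HPR = (P1 - P0 + D) / P0
Gain: $330.34 - $246.35 + $9.53 = $93.52
HPR = $93.52 / $246.35 = 0.3796

0.3796


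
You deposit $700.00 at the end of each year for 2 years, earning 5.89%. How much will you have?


Formula: FV = PMT * ((1+r)^n - 1) / r
Growth factor: (1 + 0.0589)^2 = 1.121269
Numerator: 1.121269 - 1 = 0.121269
FV = $700.00 * 0.121269 / 0.0589 = $1,441.23

$1,441.23


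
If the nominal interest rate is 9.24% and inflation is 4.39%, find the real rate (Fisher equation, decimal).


Formula: (1 + r_real) = (1 + r_nom) / (1 + inflation)
Substituting: (1 + r_real) = 1.0924 / 1.0439
(1 + r_real) = 1.04646
r_real = 1.04646 - 1 = 0.04646

0.04646


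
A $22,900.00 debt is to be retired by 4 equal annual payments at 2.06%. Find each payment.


Formula: PMT = PV * r / (1 - (1+r)^(-n))
Denominator: 1 - (1 + 0.0206)^(-4) = 0.078325
Numerator: $22,900.00 * 0.0206 = 471.74
PMT = 471.74 / 0.078325 = $6,022.84

$6,022.84


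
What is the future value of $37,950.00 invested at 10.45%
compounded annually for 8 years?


Formula: FV = P * (1 + r)^n
Substituting: FV = $37,950.00 * (1 + 0.1045)^8
Growth factor: (1.1045)^8 = 2.214755
FV = $37,950.00 * 2.214755 = $84,049.97

$84,049.97


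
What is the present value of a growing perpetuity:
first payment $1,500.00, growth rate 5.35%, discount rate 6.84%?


Formula: PV = C / (r - g)
Spread: r - g = 0.0684 - 0.0535 = 0.0149
Substituting: PV = $1,500.00 / 0.0149
PV = $100,671.14

$100,671.14


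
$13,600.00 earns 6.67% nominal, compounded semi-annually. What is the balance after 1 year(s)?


Formula: FV = P * (1 + r/m)^(m*t)
Period rate: r/m = 0.0667 / 2 = 0.03335
Total periods: m*t = 2 * 1 = 2
Growth factor: (1 + 0.03335)^2 = 1.067812
FV = $13,600.00 * 1.067812 = $14,522.25

$14,522.25


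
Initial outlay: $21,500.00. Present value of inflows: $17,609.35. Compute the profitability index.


Formula: PI = PV(cash flows) / initial investment
Substituting: PI = $17,609.35 / $21,500.00
PI = 0.819

0.819


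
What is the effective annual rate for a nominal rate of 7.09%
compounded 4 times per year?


Formula: EAR = (1 + r/m)^m - 1
Period rate: r/m = 0.0709 / 4 = 0.017725
Compounding: (1 + 0.017725)^4 = 1.072807
EAR = 1.072807 - 1 = 0.072807

0.072807


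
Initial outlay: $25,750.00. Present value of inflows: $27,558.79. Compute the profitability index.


Formula: PI = PV(cash flows) / initial investment
Substituting: PI = $27,558.79 / $25,750.00
PI = 1.0702

1.0702


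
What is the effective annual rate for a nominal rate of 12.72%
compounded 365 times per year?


Formula: EAR = (1 + r/m)^m - 1
Period rate: r/m = 0.1272 / 365 = 0.000348
Compounding: (1 + 0.000348)^365 = 1.135619
EAR = 1.135619 - 1 = 0.135619

0.135619


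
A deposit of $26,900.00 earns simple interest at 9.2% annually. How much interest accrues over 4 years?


Formula: I = P * r * t
Substituting: I = $26,900.00 * 0.092 * 4
Step: I = $26,900.00 * 0.368
I = $9,899.20

$9,899.20


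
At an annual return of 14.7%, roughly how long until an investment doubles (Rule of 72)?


Formula: Years ≈ 72 / r
Substituting: Years ≈ 72 / 14.7
Years ≈ 4.9

4.9 years


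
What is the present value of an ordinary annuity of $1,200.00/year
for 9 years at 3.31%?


Formula: PV = PMT * (1 - (1+r)^(-n)) / r
Discount factor: (1 + 0.0331)^(-9) = 0.745966
Bracket: 1 - 0.745966 = 0.254034
PV = $1,200.00 * 0.254034 / 0.0331 = $9,209.71

$9,209.71


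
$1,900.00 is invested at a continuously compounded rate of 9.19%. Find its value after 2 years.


Formula: FV = P * e^(r*t)
Exponent: r*t = 0.0919 * 2 = 0.1838
e^(0.1838) = 1.201775
FV = $1,900.00 * 1.201775 = $2,283.37

$2,283.37


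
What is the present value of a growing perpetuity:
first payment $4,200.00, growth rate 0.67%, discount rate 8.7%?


Formula: PV = C / (r - g)
Spread: r - g = 0.087 - 0.0067 = 0.0803
Substituting: PV = $4,200.00 / 0.0803
PV = $52,303.86

$52,303.86


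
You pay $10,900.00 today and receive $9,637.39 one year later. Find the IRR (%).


Formula: IRR = C1/C0 - 1
Substituting: IRR = $9,637.39 / $10,900.00 - 1
Ratio: 0.884164 - 1 = -0.115836
IRR = -11.5836%

-11.5836%


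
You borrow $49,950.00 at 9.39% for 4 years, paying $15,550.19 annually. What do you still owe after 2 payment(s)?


Formula: Balance = PV*(1+r)^k - PMT*((1+r)^k - 1)/r
Growth: (1 + 0.0939)^2 = 1.196617
Accumulated factor: ((1+r)^k - 1)/r = 2.0939
Balance = $49,950.00 * 1.196617 - $15,550.19 * 2.0939
Balance = $27,210.49

$27,210.49


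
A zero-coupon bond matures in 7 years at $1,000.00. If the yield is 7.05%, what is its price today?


Formula: Price = FV / (1 + r)^n
Substituting: Price = $1,000.00 / (1 + 0.0705)^7
Discount factor: (1.0705)^7 = 1.611041
Price = $1,000.00 / 1.611041 = $620.72

$620.72


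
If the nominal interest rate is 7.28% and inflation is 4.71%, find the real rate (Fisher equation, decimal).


Formula: (1 + r_real) = (1 + r_nom) / (1 + inflation)
Substituting: (1 + r_real) = 1.0728 / 1.0471
(1 + r_real) = 1.024544
r_real = 1.024544 - 1 = 0.024544

0.024544


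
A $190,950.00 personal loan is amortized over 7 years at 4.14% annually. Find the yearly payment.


Formula: PMT = PV * r / (1 - (1+r)^(-n))
Denominator: 1 - (1 + 0.0414)^(-7) = 0.247205
Numerator: $190,950.00 * 0.0414 = 7905.33
PMT = 7905.33 / 0.247205 = $31,978.90

$31,978.90


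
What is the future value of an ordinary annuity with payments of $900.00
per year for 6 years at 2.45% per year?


Formula: FV = PMT * ((1+r)^n - 1) / r
Growth factor: (1 + 0.0245)^6 = 1.156303
Numerator: 1.156303 - 1 = 0.156303
FV = $900.00 * 0.156303 / 0.0245 = $5,741.75

$5,741.75


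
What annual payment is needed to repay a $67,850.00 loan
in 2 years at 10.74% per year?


Formula: PMT = PV * r / (1 - (1+r)^(-n))
Denominator: 1 - (1 + 0.1074)^(-2) = 0.184562
Numerator: $67,850.00 * 0.1074 = 7287.09
PMT = 7287.09 / 0.184562 = $39,483.16

$39,483.16


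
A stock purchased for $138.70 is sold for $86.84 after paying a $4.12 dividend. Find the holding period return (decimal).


Formula: HPR = (P1 - P0 + D) / P0
Gain: $86.84 - $138.70 + $4.12 = -$47.74
HPR = -$47.74 / $138.70 = -0.3442

-0.3442


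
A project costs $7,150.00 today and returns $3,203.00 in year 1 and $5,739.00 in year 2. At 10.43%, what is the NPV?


Formula: NPV = C0 + C1/(1+r) + C2/(1+r)^2
Discount C1: $3,203.00 / (1 + 0.1043) = $2,900.48
Discount C2: $5,739.00 / (1 + 0.1043)^2 = $4,706.11
NPV = -$7,150.00 + $2,900.48 + $4,706.11 = $456.59

$456.59


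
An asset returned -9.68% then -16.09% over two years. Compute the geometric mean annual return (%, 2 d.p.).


Formula: Geometric mean = ((1+r1)*(1+r2))^(1/2) - 1
Product: (1 + -0.0968) * (1 + -0.1609) = 0.9032 * 0.8391 = 0.757875
Square root: 0.757875^0.5 = 0.87056
Geometric mean = 0.87056 - 1 = -0.12944
As percentage: -12.94%

-12.94%


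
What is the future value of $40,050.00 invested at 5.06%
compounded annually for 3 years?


Formula: FV = P * (1 + r)^n
Substituting: FV = $40,050.00 * (1 + 0.0506)^3
Growth factor: (1.0506)^3 = 1.159611
FV = $40,050.00 * 1.159611 = $46,442.41

$46,442.41


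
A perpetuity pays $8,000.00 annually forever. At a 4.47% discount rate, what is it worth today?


Formula: PV = C / r
Substituting: PV = $8,000.00 / 0.0447
PV = $178,970.92

$178,970.92


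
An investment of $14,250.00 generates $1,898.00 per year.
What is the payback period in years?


Formula: Payback = investment / annual cash flow
Substituting: Payback = $14,250.00 / $1,898.00
Payback = 7.5079 years

7.5079 years


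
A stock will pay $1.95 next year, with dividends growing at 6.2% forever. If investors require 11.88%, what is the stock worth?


Formula: P = D1 / (r - g)
Spread: r - g = 0.1188 - 0.062 = 0.0568
Substituting: P = $1.95 / 0.0568
P = $34.33

$34.33


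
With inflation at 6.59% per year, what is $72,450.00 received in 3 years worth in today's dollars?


Formula: Real value = nominal / (1 + inflation)^years
Price level: (1 + 0.0659)^3 = 1.211015
Real value = $72,450.00 / 1.211015 = $59,825.87

$59,825.87


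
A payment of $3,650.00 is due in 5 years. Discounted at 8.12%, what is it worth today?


Formula: PV = FV / (1 + r)^n
Substituting: PV = $3,650.00 / (1 + 0.0812)^5
Discount factor: (1.0812)^5 = 1.477509
PV = $3,650.00 / 1.477509 = $2,470.37

$2,470.37


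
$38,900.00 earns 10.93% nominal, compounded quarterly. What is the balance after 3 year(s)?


Formula: FV = P * (1 + r/m)^(m*t)
Period rate: r/m = 0.1093 / 4 = 0.027325
Total periods: m*t = 4 * 3 = 12
Growth factor: (1 + 0.027325)^12 = 1.381956
FV = $38,900.00 * 1.381956 = $53,758.10

$53,758.10


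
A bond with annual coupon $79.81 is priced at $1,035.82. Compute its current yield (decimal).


Formula: Current yield = annual coupon / price
Substituting: CY = $79.81 / $1,035.82
CY = 0.07705

0.07705


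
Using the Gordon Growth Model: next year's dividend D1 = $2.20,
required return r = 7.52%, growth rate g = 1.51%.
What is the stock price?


Formula: P = D1 / (r - g)
Spread: r - g = 0.0752 - 0.0151 = 0.0601
Substituting: P = $2.20 / 0.0601
P = $36.61

$36.61


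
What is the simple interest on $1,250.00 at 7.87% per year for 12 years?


Formula: I = P * r * t
Substituting: I = $1,250.00 * 0.0787 * 12
Step: I = $1,250.00 * 0.9444
I = $1,180.50

$1,180.50


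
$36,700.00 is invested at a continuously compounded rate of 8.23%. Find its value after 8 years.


Formula: FV = P * e^(r*t)
Exponent: r*t = 0.0823 * 8 = 0.6584
e^(0.6584) = 1.931699
FV = $36,700.00 * 1.931699 = $70,893.36

$70,893.36


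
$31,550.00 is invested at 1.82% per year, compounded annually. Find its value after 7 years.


Formula: FV = P * (1 + r)^n
Substituting: FV = $31,550.00 * (1 + 0.0182)^7
Growth factor: (1.0182)^7 = 1.134571
FV = $31,550.00 * 1.134571 = $35,795.71

$35,795.71


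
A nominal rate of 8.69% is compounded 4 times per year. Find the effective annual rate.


Formula: EAR = (1 + r/m)^m - 1
Period rate: r/m = 0.0869 / 4 = 0.021725
Compounding: (1 + 0.021725)^4 = 1.089773
EAR = 1.089773 - 1 = 0.089773

0.089773


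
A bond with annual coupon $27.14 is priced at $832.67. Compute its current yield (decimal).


Formula: Current yield = annual coupon / price
Substituting: CY = $27.14 / $832.67
CY = 0.032594

0.032594


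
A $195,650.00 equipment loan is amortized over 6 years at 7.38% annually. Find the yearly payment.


Formula: PMT = PV * r / (1 - (1+r)^(-n))
Denominator: 1 - (1 + 0.0738)^(-6) = 0.347682
Numerator: $195,650.00 * 0.0738 = 14438.97
PMT = 14438.97 / 0.347682 = $41,529.29

$41,529.29


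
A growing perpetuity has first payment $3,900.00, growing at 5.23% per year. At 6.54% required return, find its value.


Formula: PV = C / (r - g)
Spread: r - g = 0.0654 - 0.0523 = 0.0131
Substituting: PV = $3,900.00 / 0.0131
PV = $297,709.92

$297,709.92


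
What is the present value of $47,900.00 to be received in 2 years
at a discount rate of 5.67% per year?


Formula: PV = FV / (1 + r)^n
Substituting: PV = $47,900.00 / (1 + 0.0567)^2
Discount factor: (1.0567)^2 = 1.116615
PV = $47,900.00 / 1.116615 = $42,897.51

$42,897.51


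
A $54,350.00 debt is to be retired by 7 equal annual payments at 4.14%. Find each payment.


Formula: PMT = PV * r / (1 - (1+r)^(-n))
Denominator: 1 - (1 + 0.0414)^(-7) = 0.247205
Numerator: $54,350.00 * 0.0414 = 2250.09
PMT = 2250.09 / 0.247205 = $9,102.14

$9,102.14


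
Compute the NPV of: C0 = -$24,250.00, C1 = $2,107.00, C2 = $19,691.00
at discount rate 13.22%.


Formula: NPV = C0 + C1/(1+r) + C2/(1+r)^2
Discount C1: $2,107.00 / (1 + 0.1322) = $1,860.98
Discount C2: $19,691.00 / (1 + 0.1322)^2 = $15,361.07
NPV = -$24,250.00 + $1,860.98 + $15,361.07 = -$7,027.95

-$7,027.95


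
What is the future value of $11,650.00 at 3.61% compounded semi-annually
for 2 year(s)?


Formula: FV = P * (1 + r/m)^(m*t)
Period rate: r/m = 0.0361 / 2 = 0.01805
Total periods: m*t = 2 * 2 = 4
Growth factor: (1 + 0.01805)^4 = 1.074178
FV = $11,650.00 * 1.074178 = $12,514.18

$12,514.18


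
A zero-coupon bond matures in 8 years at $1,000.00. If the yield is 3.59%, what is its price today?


Formula: Price = FV / (1 + r)^n
Substituting: Price = $1,000.00 / (1 + 0.0359)^8
Discount factor: (1.0359)^8 = 1.325997
Price = $1,000.00 / 1.325997 = $754.15

$754.15


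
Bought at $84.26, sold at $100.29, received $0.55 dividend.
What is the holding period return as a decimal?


Formula: HPR = (P1 - P0 + D) / P0
Gain: $100.29 - $84.26 + $0.55 = $16.58
HPR = $16.58 / $84.26 = 0.1968

0.1968


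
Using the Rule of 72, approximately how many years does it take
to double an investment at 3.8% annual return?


Formula: Years ≈ 72 / r
Substituting: Years ≈ 72 / 3.8
Years ≈ 18.9

18.9 years


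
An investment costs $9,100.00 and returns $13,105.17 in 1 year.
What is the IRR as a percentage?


Formula: IRR = C1/C0 - 1
Substituting: IRR = $13,105.17 / $9,100.00 - 1
Ratio: 1.440129 - 1 = 0.440129
IRR = 44.0129%

44.0129%


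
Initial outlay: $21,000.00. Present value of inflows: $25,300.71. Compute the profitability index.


Formula: PI = PV(cash flows) / initial investment
Substituting: PI = $25,300.71 / $21,000.00
PI = 1.2048

1.2048


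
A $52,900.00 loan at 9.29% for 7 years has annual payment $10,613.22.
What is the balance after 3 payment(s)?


Formula: Balance = PV*(1+r)^k - PMT*((1+r)^k - 1)/r
Growth: (1 + 0.0929)^3 = 1.305393
Accumulated factor: ((1+r)^k - 1)/r = 3.28733
Balance = $52,900.00 * 1.305393 - $10,613.22 * 3.28733
Balance = $34,166.13

$34,166.13


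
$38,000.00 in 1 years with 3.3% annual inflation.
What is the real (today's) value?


Formula: Real value = nominal / (1 + inflation)^years
Price level: (1 + 0.033)^1 = 1.033
Real value = $38,000.00 / 1.033 = $36,786.06

$36,786.06


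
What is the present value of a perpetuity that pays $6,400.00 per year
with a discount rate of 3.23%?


Formula: PV = C / r
Substituting: PV = $6,400.00 / 0.0323
PV = $198,142.41

$198,142.41


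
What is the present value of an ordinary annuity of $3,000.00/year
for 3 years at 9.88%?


Formula: PV = PMT * (1 - (1+r)^(-n)) / r
Discount factor: (1 + 0.0988)^(-3) = 0.753779
Bracket: 1 - 0.753779 = 0.246221
PV = $3,000.00 * 0.246221 / 0.0988 = $7,476.35

$7,476.35


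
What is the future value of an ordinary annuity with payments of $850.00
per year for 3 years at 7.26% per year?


Formula: FV = PMT * ((1+r)^n - 1) / r
Growth factor: (1 + 0.0726)^3 = 1.233995
Numerator: 1.233995 - 1 = 0.233995
FV = $850.00 * 0.233995 / 0.0726 = $2,739.61

$2,739.61


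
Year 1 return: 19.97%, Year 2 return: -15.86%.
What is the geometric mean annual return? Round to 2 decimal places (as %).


Formula: Geometric mean = ((1+r1)*(1+r2))^(1/2) - 1
Product: (1 + 0.1997) * (1 + -0.1586) = 1.1997 * 0.8414 = 1.009428
Square root: 1.009428^0.5 = 1.004703
Geometric mean = 1.004703 - 1 = 0.004703
As percentage: 0.47%

0.47%


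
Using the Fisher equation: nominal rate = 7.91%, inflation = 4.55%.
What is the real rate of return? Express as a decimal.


Formula: (1 + r_real) = (1 + r_nom) / (1 + inflation)
Substituting: (1 + r_real) = 1.0791 / 1.0455
(1 + r_real) = 1.032138
r_real = 1.032138 - 1 = 0.032138

0.032138


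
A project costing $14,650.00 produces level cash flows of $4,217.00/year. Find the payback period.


Formula: Payback = investment / annual cash flow
Substituting: Payback = $14,650.00 / $4,217.00
Payback = 3.474 years

3.474 years


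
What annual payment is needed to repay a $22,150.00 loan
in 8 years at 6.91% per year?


Formula: PMT = PV * r / (1 - (1+r)^(-n))
Denominator: 1 - (1 + 0.0691)^(-8) = 0.41406
Numerator: $22,150.00 * 0.0691 = 1530.565
PMT = 1530.565 / 0.41406 = $3,696.48

$3,696.48


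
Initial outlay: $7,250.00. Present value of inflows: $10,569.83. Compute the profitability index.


Formula: PI = PV(cash flows) / initial investment
Substituting: PI = $10,569.83 / $7,250.00
PI = 1.4579

1.4579


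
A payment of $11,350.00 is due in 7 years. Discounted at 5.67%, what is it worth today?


Formula: PV = FV / (1 + r)^n
Substituting: PV = $11,350.00 / (1 + 0.0567)^7
Discount factor: (1.0567)^7 = 1.471167
PV = $11,350.00 / 1.471167 = $7,714.96

$7,714.96


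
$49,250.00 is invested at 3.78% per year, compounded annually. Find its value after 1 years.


Formula: FV = P * (1 + r)^n
Substituting: FV = $49,250.00 * (1 + 0.0378)^1
Growth factor: (1.0378)^1 = 1.0378
FV = $49,250.00 * 1.0378 = $51,111.65

$51,111.65


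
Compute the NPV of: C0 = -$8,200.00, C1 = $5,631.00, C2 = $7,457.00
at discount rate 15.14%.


Formula: NPV = C0 + C1/(1+r) + C2/(1+r)^2
Discount C1: $5,631.00 / (1 + 0.1514) = $4,890.57
Discount C2: $7,457.00 / (1 + 0.1514)^2 = $5,624.86
NPV = -$8,200.00 + $4,890.57 + $5,624.86 = $2,315.43

$2,315.43


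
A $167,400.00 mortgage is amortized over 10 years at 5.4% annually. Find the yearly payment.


Formula: PMT = PV * r / (1 - (1+r)^(-n))
Denominator: 1 - (1 + 0.054)^(-10) = 0.408991
Numerator: $167,400.00 * 0.054 = 9039.6
PMT = 9039.6 / 0.408991 = $22,102.18

$22,102.18


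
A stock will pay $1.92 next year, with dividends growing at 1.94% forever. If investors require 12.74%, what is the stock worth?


Formula: P = D1 / (r - g)
Spread: r - g = 0.1274 - 0.0194 = 0.108
Substituting: P = $1.92 / 0.108
P = $17.78

$17.78


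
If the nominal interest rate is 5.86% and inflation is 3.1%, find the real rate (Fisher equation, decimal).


Formula: (1 + r_real) = (1 + r_nom) / (1 + inflation)
Substituting: (1 + r_real) = 1.0586 / 1.031
(1 + r_real) = 1.02677
r_real = 1.02677 - 1 = 0.02677

0.02677


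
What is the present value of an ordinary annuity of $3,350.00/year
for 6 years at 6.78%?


Formula: PV = PMT * (1 - (1+r)^(-n)) / r
Discount factor: (1 + 0.0678)^(-6) = 0.674622
Bracket: 1 - 0.674622 = 0.325378
PV = $3,350.00 * 0.325378 / 0.0678 = $16,076.94

$16,076.94


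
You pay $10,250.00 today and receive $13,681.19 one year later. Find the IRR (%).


Formula: IRR = C1/C0 - 1
Substituting: IRR = $13,681.19 / $10,250.00 - 1
Ratio: 1.33475 - 1 = 0.33475
IRR = 33.475%

33.475%


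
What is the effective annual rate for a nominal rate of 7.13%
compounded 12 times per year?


Formula: EAR = (1 + r/m)^m - 1
Period rate: r/m = 0.0713 / 12 = 0.005942
Compounding: (1 + 0.005942)^12 = 1.073677
EAR = 1.073677 - 1 = 0.073677

0.073677


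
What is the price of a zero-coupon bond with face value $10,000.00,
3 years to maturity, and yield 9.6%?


Formula: Price = FV / (1 + r)^n
Substituting: Price = $10,000.00 / (1 + 0.096)^3
Discount factor: (1.096)^3 = 1.316533
Price = $10,000.00 / 1.316533 = $7,595.71

$7,595.71


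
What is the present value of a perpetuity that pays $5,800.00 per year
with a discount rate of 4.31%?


Formula: PV = C / r
Substituting: PV = $5,800.00 / 0.0431
PV = $134,570.77

$134,570.77


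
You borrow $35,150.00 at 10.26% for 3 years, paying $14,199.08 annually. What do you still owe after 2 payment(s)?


Formula: Balance = PV*(1+r)^k - PMT*((1+r)^k - 1)/r
Growth: (1 + 0.1026)^2 = 1.215727
Accumulated factor: ((1+r)^k - 1)/r = 2.1026
Balance = $35,150.00 * 1.215727 - $14,199.08 * 2.1026
Balance = $12,877.81

$12,877.81


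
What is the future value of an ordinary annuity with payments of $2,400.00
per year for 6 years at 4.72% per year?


Formula: FV = PMT * ((1+r)^n - 1) / r
Growth factor: (1 + 0.0472)^6 = 1.318797
Numerator: 1.318797 - 1 = 0.318797
FV = $2,400.00 * 0.318797 / 0.0472 = $16,209.99

$16,209.99


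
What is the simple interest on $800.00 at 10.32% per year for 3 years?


Formula: I = P * r * t
Substituting: I = $800.00 * 0.1032 * 3
Step: I = $800.00 * 0.3096
I = $247.68

$247.68


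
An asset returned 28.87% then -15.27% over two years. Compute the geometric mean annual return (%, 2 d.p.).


Formula: Geometric mean = ((1+r1)*(1+r2))^(1/2) - 1
Product: (1 + 0.2887) * (1 + -0.1527) = 1.2887 * 0.8473 = 1.091916
Square root: 1.091916^0.5 = 1.044948
Geometric mean = 1.044948 - 1 = 0.044948
As percentage: 4.49%

4.49%


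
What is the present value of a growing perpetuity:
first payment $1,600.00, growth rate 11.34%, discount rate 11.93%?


Formula: PV = C / (r - g)
Spread: r - g = 0.1193 - 0.1134 = 0.0059
Substituting: PV = $1,600.00 / 0.0059
PV = $271,186.44

$271,186.44


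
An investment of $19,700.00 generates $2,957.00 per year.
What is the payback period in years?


Formula: Payback = investment / annual cash flow
Substituting: Payback = $19,700.00 / $2,957.00
Payback = 6.6622 years

6.6622 years


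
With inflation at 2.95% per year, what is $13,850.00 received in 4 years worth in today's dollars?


Formula: Real value = nominal / (1 + inflation)^years
Price level: (1 + 0.0295)^4 = 1.123325
Real value = $13,850.00 / 1.123325 = $12,329.47

$12,329.47


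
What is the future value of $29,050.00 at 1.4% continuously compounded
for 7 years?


Formula: FV = P * e^(r*t)
Exponent: r*t = 0.014 * 7 = 0.098
e^(0.098) = 1.102963
FV = $29,050.00 * 1.102963 = $32,041.07

$32,041.07


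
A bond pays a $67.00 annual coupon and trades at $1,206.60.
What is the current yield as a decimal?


Formula: Current yield = annual coupon / price
Substituting: CY = $67.00 / $1,206.60
CY = 0.055528

0.055528


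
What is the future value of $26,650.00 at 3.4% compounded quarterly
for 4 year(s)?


Formula: FV = P * (1 + r/m)^(m*t)
Period rate: r/m = 0.034 / 4 = 0.0085
Total periods: m*t = 4 * 4 = 16
Growth factor: (1 + 0.0085)^16 = 1.145024
FV = $26,650.00 * 1.145024 = $30,514.88

$30,514.88


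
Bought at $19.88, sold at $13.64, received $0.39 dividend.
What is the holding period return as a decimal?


Formula: HPR = (P1 - P0 + D) / P0
Gain: $13.64 - $19.88 + $0.39 = -$5.85
HPR = -$5.85 / $19.88 = -0.2943

-0.2943


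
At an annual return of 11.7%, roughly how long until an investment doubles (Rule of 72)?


Formula: Years ≈ 72 / r
Substituting: Years ≈ 72 / 11.7
Years ≈ 6.2

6.2 years


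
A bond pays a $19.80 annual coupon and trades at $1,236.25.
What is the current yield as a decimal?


Formula: Current yield = annual coupon / price
Substituting: CY = $19.80 / $1,236.25
CY = 0.016016

0.016016


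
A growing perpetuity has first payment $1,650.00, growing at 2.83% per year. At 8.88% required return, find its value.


Formula: PV = C / (r - g)
Spread: r - g = 0.0888 - 0.0283 = 0.0605
Substituting: PV = $1,650.00 / 0.0605
PV = $27,272.73

$27,272.73


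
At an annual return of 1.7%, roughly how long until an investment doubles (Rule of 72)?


Formula: Years ≈ 72 / r
Substituting: Years ≈ 72 / 1.7
Years ≈ 42.4

42.4 years


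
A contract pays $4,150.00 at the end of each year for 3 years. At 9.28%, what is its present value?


Formula: PV = PMT * (1 - (1+r)^(-n)) / r
Discount factor: (1 + 0.0928)^(-3) = 0.766263
Bracket: 1 - 0.766263 = 0.233737
PV = $4,150.00 * 0.233737 / 0.0928 = $10,452.67

$10,452.67


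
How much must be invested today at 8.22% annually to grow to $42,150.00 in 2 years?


Formula: PV = FV / (1 + r)^n
Substituting: PV = $42,150.00 / (1 + 0.0822)^2
Discount factor: (1.0822)^2 = 1.171157
PV = $42,150.00 / 1.171157 = $35,990.06

$35,990.06


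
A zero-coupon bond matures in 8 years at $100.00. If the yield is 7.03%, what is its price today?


Formula: Price = FV / (1 + r)^n
Substituting: Price = $100.00 / (1 + 0.0703)^8
Discount factor: (1.0703)^8 = 1.722044
Price = $100.00 / 1.722044 = $58.07

$58.07


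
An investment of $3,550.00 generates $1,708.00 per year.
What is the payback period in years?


Formula: Payback = investment / annual cash flow
Substituting: Payback = $3,550.00 / $1,708.00
Payback = 2.0785 years

2.0785 years


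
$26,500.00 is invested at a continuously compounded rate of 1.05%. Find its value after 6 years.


Formula: FV = P * e^(r*t)
Exponent: r*t = 0.0105 * 6 = 0.063
e^(0.063) = 1.065027
FV = $26,500.00 * 1.065027 = $28,223.21

$28,223.21


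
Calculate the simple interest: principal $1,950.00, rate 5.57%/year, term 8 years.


Formula: I = P * r * t
Substituting: I = $1,950.00 * 0.0557 * 8
Step: I = $1,950.00 * 0.4456
I = $868.92

$868.92


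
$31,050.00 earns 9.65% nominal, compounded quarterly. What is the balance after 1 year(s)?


Formula: FV = P * (1 + r/m)^(m*t)
Period rate: r/m = 0.0965 / 4 = 0.024125
Total periods: m*t = 4 * 1 = 4
Growth factor: (1 + 0.024125)^4 = 1.100049
FV = $31,050.00 * 1.100049 = $34,156.51

$34,156.51


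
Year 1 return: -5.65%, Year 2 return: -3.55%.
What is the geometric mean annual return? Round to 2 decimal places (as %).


Formula: Geometric mean = ((1+r1)*(1+r2))^(1/2) - 1
Product: (1 + -0.0565) * (1 + -0.0355) = 0.9435 * 0.9645 = 0.910006
Square root: 0.910006^0.5 = 0.953942
Geometric mean = 0.953942 - 1 = -0.046058
As percentage: -4.61%

-4.61%


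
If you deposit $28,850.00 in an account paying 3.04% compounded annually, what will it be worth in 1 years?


Formula: FV = P * (1 + r)^n
Substituting: FV = $28,850.00 * (1 + 0.0304)^1
Growth factor: (1.0304)^1 = 1.0304
FV = $28,850.00 * 1.0304 = $29,727.04

$29,727.04


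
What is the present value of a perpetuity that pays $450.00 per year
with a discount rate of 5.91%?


Formula: PV = C / r
Substituting: PV = $450.00 / 0.0591
PV = $7,614.21

$7,614.21


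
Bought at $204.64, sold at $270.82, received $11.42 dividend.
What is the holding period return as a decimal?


Formula: HPR = (P1 - P0 + D) / P0
Gain: $270.82 - $204.64 + $11.42 = $77.60
HPR = $77.60 / $204.64 = 0.3792

0.3792


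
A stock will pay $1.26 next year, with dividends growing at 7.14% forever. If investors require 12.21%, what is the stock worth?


Formula: P = D1 / (r - g)
Spread: r - g = 0.1221 - 0.0714 = 0.0507
Substituting: P = $1.26 / 0.0507
P = $24.85

$24.85


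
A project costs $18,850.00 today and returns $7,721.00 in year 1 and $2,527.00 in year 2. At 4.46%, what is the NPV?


Formula: NPV = C0 + C1/(1+r) + C2/(1+r)^2
Discount C1: $7,721.00 / (1 + 0.0446) = $7,391.35
Discount C2: $2,527.00 / (1 + 0.0446)^2 = $2,315.82
NPV = -$18,850.00 + $7,391.35 + $2,315.82 = -$9,142.83

-$9,142.83


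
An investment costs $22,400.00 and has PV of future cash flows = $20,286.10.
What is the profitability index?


Formula: PI = PV(cash flows) / initial investment
Substituting: PI = $20,286.10 / $22,400.00
PI = 0.9056

0.9056


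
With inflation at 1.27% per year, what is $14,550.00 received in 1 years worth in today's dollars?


Formula: Real value = nominal / (1 + inflation)^years
Price level: (1 + 0.0127)^1 = 1.0127
Real value = $14,550.00 / 1.0127 = $14,367.53

$14,367.53


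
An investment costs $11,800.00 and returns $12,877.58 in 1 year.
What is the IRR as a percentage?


Formula: IRR = C1/C0 - 1
Substituting: IRR = $12,877.58 / $11,800.00 - 1
Ratio: 1.09132 - 1 = 0.09132
IRR = 9.132%

9.132%


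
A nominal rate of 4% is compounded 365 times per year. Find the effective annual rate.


Formula: EAR = (1 + r/m)^m - 1
Period rate: r/m = 0.04 / 365 = 0.00011
Compounding: (1 + 0.00011)^365 = 1.040808
EAR = 1.040808 - 1 = 0.040808

0.040808


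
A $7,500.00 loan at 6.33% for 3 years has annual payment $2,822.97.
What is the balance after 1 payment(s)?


Formula: Balance = PV*(1+r)^k - PMT*((1+r)^k - 1)/r
Growth: (1 + 0.0633)^1 = 1.0633
Accumulated factor: ((1+r)^k - 1)/r = 1.0
Balance = $7,500.00 * 1.0633 - $2,822.97 * 1.0
Balance = $5,151.78

$5,151.78


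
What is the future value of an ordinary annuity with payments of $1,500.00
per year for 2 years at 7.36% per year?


Formula: FV = PMT * ((1+r)^n - 1) / r
Growth factor: (1 + 0.0736)^2 = 1.152617
Numerator: 1.152617 - 1 = 0.152617
FV = $1,500.00 * 0.152617 / 0.0736 = $3,110.40

$3,110.40


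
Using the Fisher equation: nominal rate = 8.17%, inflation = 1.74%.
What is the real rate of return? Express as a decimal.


Formula: (1 + r_real) = (1 + r_nom) / (1 + inflation)
Substituting: (1 + r_real) = 1.0817 / 1.0174
(1 + r_real) = 1.0632
r_real = 1.0632 - 1 = 0.0632

0.0632


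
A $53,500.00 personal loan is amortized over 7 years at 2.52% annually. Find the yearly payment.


Formula: PMT = PV * r / (1 - (1+r)^(-n))
Denominator: 1 - (1 + 0.0252)^(-7) = 0.159883
Numerator: $53,500.00 * 0.0252 = 1348.2
PMT = 1348.2 / 0.159883 = $8,432.42

$8,432.42


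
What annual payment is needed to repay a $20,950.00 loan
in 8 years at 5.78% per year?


Formula: PMT = PV * r / (1 - (1+r)^(-n))
Denominator: 1 - (1 + 0.0578)^(-8) = 0.362072
Numerator: $20,950.00 * 0.0578 = 1210.91
PMT = 1210.91 / 0.362072 = $3,344.39

$3,344.39


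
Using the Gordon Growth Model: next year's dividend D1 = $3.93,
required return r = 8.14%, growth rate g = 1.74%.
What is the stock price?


Formula: P = D1 / (r - g)
Spread: r - g = 0.0814 - 0.0174 = 0.064
Substituting: P = $3.93 / 0.064
P = $61.41

$61.41


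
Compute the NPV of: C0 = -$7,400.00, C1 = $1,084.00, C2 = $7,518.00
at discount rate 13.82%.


Formula: NPV = C0 + C1/(1+r) + C2/(1+r)^2
Discount C1: $1,084.00 / (1 + 0.1382) = $952.38
Discount C2: $7,518.00 / (1 + 0.1382)^2 = $5,803.17
NPV = -$7,400.00 + $952.38 + $5,803.17 = -$644.45

-$644.45


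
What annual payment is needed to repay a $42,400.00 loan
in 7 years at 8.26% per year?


Formula: PMT = PV * r / (1 - (1+r)^(-n))
Denominator: 1 - (1 + 0.0826)^(-7) = 0.426248
Numerator: $42,400.00 * 0.0826 = 3502.24
PMT = 3502.24 / 0.426248 = $8,216.43

$8,216.43


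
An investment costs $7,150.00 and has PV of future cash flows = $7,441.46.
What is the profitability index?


Formula: PI = PV(cash flows) / initial investment
Substituting: PI = $7,441.46 / $7,150.00
PI = 1.0408

1.0408


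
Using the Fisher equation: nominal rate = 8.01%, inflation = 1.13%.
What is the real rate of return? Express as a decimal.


Formula: (1 + r_real) = (1 + r_nom) / (1 + inflation)
Substituting: (1 + r_real) = 1.0801 / 1.0113
(1 + r_real) = 1.068031
r_real = 1.068031 - 1 = 0.068031

0.068031


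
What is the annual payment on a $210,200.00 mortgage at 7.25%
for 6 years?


Formula: PMT = PV * r / (1 - (1+r)^(-n))
Denominator: 1 - (1 + 0.0725)^(-6) = 0.342923
Numerator: $210,200.00 * 0.0725 = 15239.5
PMT = 15239.5 / 0.342923 = $44,439.99

$44,439.99


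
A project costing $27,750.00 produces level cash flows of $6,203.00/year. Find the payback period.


Formula: Payback = investment / annual cash flow
Substituting: Payback = $27,750.00 / $6,203.00
Payback = 4.4736 years

4.4736 years


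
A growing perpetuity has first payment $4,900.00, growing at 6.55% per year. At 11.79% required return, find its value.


Formula: PV = C / (r - g)
Spread: r - g = 0.1179 - 0.0655 = 0.0524
Substituting: PV = $4,900.00 / 0.0524
PV = $93,511.45

$93,511.45


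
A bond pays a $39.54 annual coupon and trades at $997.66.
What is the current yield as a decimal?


Formula: Current yield = annual coupon / price
Substituting: CY = $39.54 / $997.66
CY = 0.039633

0.039633


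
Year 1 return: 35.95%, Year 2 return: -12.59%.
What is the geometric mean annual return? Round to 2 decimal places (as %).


Formula: Geometric mean = ((1+r1)*(1+r2))^(1/2) - 1
Product: (1 + 0.3595) * (1 + -0.1259) = 1.3595 * 0.8741 = 1.188339
Square root: 1.188339^0.5 = 1.09011
Geometric mean = 1.09011 - 1 = 0.09011
As percentage: 9.01%

9.01%


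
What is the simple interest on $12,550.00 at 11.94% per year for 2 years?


Formula: I = P * r * t
Substituting: I = $12,550.00 * 0.1194 * 2
Step: I = $12,550.00 * 0.2388
I = $2,996.94

$2,996.94


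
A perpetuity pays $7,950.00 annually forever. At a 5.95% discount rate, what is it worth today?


Formula: PV = C / r
Substituting: PV = $7,950.00 / 0.0595
PV = $133,613.45

$133,613.45


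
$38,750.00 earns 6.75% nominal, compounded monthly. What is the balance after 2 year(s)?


Formula: FV = P * (1 + r/m)^(m*t)
Period rate: r/m = 0.0675 / 12 = 0.005625
Total periods: m*t = 12 * 2 = 24
Growth factor: (1 + 0.005625)^24 = 1.144104
FV = $38,750.00 * 1.144104 = $44,334.03

$44,334.03


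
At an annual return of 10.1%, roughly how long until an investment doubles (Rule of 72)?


Formula: Years ≈ 72 / r
Substituting: Years ≈ 72 / 10.1
Years ≈ 7.1

7.1 years


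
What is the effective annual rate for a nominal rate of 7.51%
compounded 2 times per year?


Formula: EAR = (1 + r/m)^m - 1
Period rate: r/m = 0.0751 / 2 = 0.03755
Compounding: (1 + 0.03755)^2 = 1.07651
EAR = 1.07651 - 1 = 0.07651

0.07651


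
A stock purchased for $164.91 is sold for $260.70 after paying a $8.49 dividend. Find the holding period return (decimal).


Formula: HPR = (P1 - P0 + D) / P0
Gain: $260.70 - $164.91 + $8.49 = $104.28
HPR = $104.28 / $164.91 = 0.6323

0.6323


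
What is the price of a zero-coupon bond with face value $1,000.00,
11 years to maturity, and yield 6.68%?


Formula: Price = FV / (1 + r)^n
Substituting: Price = $1,000.00 / (1 + 0.0668)^11
Discount factor: (1.0668)^11 = 2.036634
Price = $1,000.00 / 2.036634 = $491.01

$491.01


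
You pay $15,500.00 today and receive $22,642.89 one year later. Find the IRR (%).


Formula: IRR = C1/C0 - 1
Substituting: IRR = $22,642.89 / $15,500.00 - 1
Ratio: 1.460832 - 1 = 0.460832
IRR = 46.0832%

46.0832%


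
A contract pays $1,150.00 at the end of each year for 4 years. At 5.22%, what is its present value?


Formula: PV = PMT * (1 - (1+r)^(-n)) / r
Discount factor: (1 + 0.0522)^(-4) = 0.815843
Bracket: 1 - 0.815843 = 0.184157
PV = $1,150.00 * 0.184157 / 0.0522 = $4,057.09

$4,057.09


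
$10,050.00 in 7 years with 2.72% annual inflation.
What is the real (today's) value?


Formula: Real value = nominal / (1 + inflation)^years
Price level: (1 + 0.0272)^7 = 1.20666
Real value = $10,050.00 / 1.20666 = $8,328.77

$8,328.77


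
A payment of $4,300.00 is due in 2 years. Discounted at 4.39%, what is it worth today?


Formula: PV = FV / (1 + r)^n
Substituting: PV = $4,300.00 / (1 + 0.0439)^2
Discount factor: (1.0439)^2 = 1.089727
PV = $4,300.00 / 1.089727 = $3,945.94

$3,945.94


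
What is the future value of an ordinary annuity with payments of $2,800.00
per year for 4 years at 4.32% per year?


Formula: FV = PMT * ((1+r)^n - 1) / r
Growth factor: (1 + 0.0432)^4 = 1.184323
Numerator: 1.184323 - 1 = 0.184323
FV = $2,800.00 * 0.184323 / 0.0432 = $11,946.89

$11,946.89


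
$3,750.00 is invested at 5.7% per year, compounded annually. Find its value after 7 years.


Formula: FV = P * (1 + r)^n
Substituting: FV = $3,750.00 * (1 + 0.057)^7
Growth factor: (1.057)^7 = 1.474093
FV = $3,750.00 * 1.474093 = $5,527.85

$5,527.85


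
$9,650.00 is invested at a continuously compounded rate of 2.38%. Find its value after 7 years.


Formula: FV = P * e^(r*t)
Exponent: r*t = 0.0238 * 7 = 0.1666
e^(0.1666) = 1.181282
FV = $9,650.00 * 1.181282 = $11,399.37

$11,399.37


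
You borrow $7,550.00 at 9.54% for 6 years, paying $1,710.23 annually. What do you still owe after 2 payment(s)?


Formula: Balance = PV*(1+r)^k - PMT*((1+r)^k - 1)/r
Growth: (1 + 0.0954)^2 = 1.199901
Accumulated factor: ((1+r)^k - 1)/r = 2.0954
Balance = $7,550.00 * 1.199901 - $1,710.23 * 2.0954
Balance = $5,475.64

$5,475.64


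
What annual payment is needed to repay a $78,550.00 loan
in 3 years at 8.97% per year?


Formula: PMT = PV * r / (1 - (1+r)^(-n))
Denominator: 1 - (1 + 0.0897)^(-3) = 0.227179
Numerator: $78,550.00 * 0.0897 = 7045.935
PMT = 7045.935 / 0.227179 = $31,014.96

$31,014.96


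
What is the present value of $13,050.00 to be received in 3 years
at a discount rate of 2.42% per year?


Formula: PV = FV / (1 + r)^n
Substituting: PV = $13,050.00 / (1 + 0.0242)^3
Discount factor: (1.0242)^3 = 1.074371
PV = $13,050.00 / 1.074371 = $12,146.64

$12,146.64


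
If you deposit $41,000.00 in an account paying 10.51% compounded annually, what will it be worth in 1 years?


Formula: FV = P * (1 + r)^n
Substituting: FV = $41,000.00 * (1 + 0.1051)^1
Growth factor: (1.1051)^1 = 1.1051
FV = $41,000.00 * 1.1051 = $45,309.10

$45,309.10


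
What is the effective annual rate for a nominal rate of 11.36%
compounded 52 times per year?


Formula: EAR = (1 + r/m)^m - 1
Period rate: r/m = 0.1136 / 52 = 0.002185
Compounding: (1 + 0.002185)^52 = 1.120165
EAR = 1.120165 - 1 = 0.120165

0.120165
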